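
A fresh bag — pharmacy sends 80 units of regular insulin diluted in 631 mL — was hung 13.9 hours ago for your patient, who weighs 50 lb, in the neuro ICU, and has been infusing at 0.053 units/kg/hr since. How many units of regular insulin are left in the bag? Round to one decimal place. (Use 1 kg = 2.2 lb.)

Weight = 50 lb ÷ 2.2 lb/kg = 22.72727 kg
Dose = 0.053 units/kg/hr × 22.72727 kg = 1.204545 units/hr
Concentration = 80 units ÷ 631 mL = 0.1267829 units/mL
Rate = 1.204545 units/hr ÷ 0.1267829 units/mL = 9.500852 mL/hr
Volume infused = 9.500852 mL/hr × 13.9 hr = 132.0618 mL
Volume remaining = 631 − 132.0618 = 498.9382 mL
Drug remaining = 498.9382 mL × 0.1267829 units/mL = 63.25682 units

63.3 units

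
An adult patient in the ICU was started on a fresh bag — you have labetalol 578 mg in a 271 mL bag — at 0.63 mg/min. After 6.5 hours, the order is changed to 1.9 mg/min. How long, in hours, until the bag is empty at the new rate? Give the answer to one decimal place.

2.9 hours

Initial rate:
0.63 mg/min × 60 min/hr = 37.8 mg/hr
Concentration = 578 mg ÷ 271 mL = 2.132841 mg/mL
Rate = 37.8 mg/hr ÷ 2.132841 mg/mL = 17.72284 mL/hr
Volume infused so far = 17.72284 mL/hr × 6.5 hr = 115.1984 mL
Volume remaining = 271 − 115.1984 = 155.8016 mL
New rate:
1.9 mg/min × 60 min/hr = 114 mg/hr
Rate = 114 mg/hr ÷ 2.132841 mg/mL = 53.44983 mL/hr
Time remaining = 155.8016 mL ÷ 53.44983 mL/hr = 2.914912 hr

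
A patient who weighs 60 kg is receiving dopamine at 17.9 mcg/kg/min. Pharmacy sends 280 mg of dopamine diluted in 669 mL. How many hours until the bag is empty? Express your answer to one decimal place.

4.3 hours

Dose = 17.9 mcg/kg/min × 60 kg = 1074 mcg/min
1074 mcg/min × 60 min/hr = 64440 mcg/hr
Concentration = 280 mg ÷ 669 mL = 0.4185351 mg/mL = 418.5351 mcg/mL
Rate = 64440 mcg/hr ÷ 418.5351 mcg/mL = 153.9656 mL/hr
Duration = 669 mL ÷ 153.9656 mL/hr = 4.345127 hr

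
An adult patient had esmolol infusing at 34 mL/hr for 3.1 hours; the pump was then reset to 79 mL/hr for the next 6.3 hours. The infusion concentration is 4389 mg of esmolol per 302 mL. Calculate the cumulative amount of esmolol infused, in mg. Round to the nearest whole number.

8765 mg

Concentration = 4389 mg ÷ 302 mL = 14.53311 mg/mL
Stage 1: 34 mL/hr × 3.1 hr = 105.4 mL → 105.4 mL × 14.53311 mg/mL = 1531.79 mg
Stage 2: 79 mL/hr × 6.3 hr = 497.7 mL → 497.7 mL × 14.53311 mg/mL = 7233.13 mg
Total = 1531.79 + 7233.13 = 8764.92 mg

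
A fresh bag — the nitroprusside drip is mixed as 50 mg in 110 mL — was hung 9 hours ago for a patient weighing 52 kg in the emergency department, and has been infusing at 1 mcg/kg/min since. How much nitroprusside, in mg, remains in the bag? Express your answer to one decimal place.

Dose = 1 mcg/kg/min × 52 kg = 52 mcg/min
52 mcg/min × 60 min/hr = 3120 mcg/hr
Concentration = 50 mg ÷ 110 mL = 0.4545455 mg/mL = 454.5455 mcg/mL
Rate = 3120 mcg/hr ÷ 454.5455 mcg/mL = 6.864 mL/hr
Volume infused = 6.864 mL/hr × 9 hr = 61.776 mL
Volume remaining = 110 − 61.776 = 48.224 mL
Drug remaining = 48.224 mL × 454.5455 mcg/mL = 21920 mcg = 21.92 mg

21.9 mg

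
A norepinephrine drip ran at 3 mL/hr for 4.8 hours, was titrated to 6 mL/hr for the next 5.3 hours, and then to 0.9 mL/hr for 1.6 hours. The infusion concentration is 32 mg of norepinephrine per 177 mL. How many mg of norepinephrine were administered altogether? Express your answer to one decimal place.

8.6 mg

Concentration = 32 mg ÷ 177 mL = 0.180791 mg/mL
Stage 1: 3 mL/hr × 4.8 hr = 14.4 mL → 14.4 mL × 0.180791 mg/mL = 2.60339 mg
Stage 2: 6 mL/hr × 5.3 hr = 31.8 mL → 31.8 mL × 0.180791 mg/mL = 5.749153 mg
Stage 3: 0.9 mL/hr × 1.6 hr = 1.44 mL → 1.44 mL × 0.180791 mg/mL = 0.260339 mg
Total = 2.60339 + 5.749153 + 0.260339 = 8.612881 mg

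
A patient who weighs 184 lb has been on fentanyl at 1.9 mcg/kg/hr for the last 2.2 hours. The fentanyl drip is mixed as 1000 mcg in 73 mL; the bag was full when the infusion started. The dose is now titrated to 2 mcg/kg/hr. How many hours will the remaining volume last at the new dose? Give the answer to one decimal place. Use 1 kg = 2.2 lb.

Initial rate:
Weight = 184 lb ÷ 2.2 lb/kg = 83.63636 kg
Dose = 1.9 mcg/kg/hr × 83.63636 kg = 158.9091 mcg/hr
Concentration = 1000 mcg ÷ 73 mL = 13.69863 mcg/mL
Rate = 158.9091 mcg/hr ÷ 13.69863 mcg/mL = 11.60036 mL/hr
Volume infused so far = 11.60036 mL/hr × 2.2 hr = 25.5208 mL
Volume remaining = 73 − 25.5208 = 47.4792 mL
New rate:
Dose = 2 mcg/kg/hr × 83.63636 kg = 167.2727 mcg/hr
Rate = 167.2727 mcg/hr ÷ 13.69863 mcg/mL = 12.21091 mL/hr
Time remaining = 47.4792 mL ÷ 12.21091 mL/hr = 3.888261 hr

3.9 hours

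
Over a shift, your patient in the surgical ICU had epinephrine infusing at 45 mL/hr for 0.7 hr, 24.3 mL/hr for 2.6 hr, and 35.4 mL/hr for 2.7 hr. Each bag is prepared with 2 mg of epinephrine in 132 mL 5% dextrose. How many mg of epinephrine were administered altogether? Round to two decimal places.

2.88 mg

Concentration = 2 mg ÷ 132 mL = 0.01515152 mg/mL
Stage 1: 45 mL/hr × 0.7 hr = 31.5 mL → 31.5 mL × 0.01515152 mg/mL = 0.4772727 mg
Stage 2: 24.3 mL/hr × 2.6 hr = 63.18 mL → 63.18 mL × 0.01515152 mg/mL = 0.9572727 mg
Stage 3: 35.4 mL/hr × 2.7 hr = 95.58 mL → 95.58 mL × 0.01515152 mg/mL = 1.448182 mg
Total = 0.4772727 + 0.9572727 + 1.448182 = 2.882727 mg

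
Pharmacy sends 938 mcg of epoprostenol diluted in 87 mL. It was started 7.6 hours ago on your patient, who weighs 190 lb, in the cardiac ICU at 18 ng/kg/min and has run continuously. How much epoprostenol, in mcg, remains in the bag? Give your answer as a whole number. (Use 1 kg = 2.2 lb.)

229 mcg

Weight = 190 lb ÷ 2.2 lb/kg = 86.36364 kg
Dose = 18 ng/kg/min × 86.36364 kg = 1554.545 ng/min
1554.545 ng/min × 60 min/hr = 93272.73 ng/hr
Concentration = 938 mcg ÷ 87 mL = 10.78161 mcg/mL = 10781.61 ng/mL
Rate = 93272.73 ng/hr ÷ 10781.61 ng/mL = 8.651095 mL/hr
Volume infused = 8.651095 mL/hr × 7.6 hr = 65.74832 mL
Volume remaining = 87 − 65.74832 = 21.25168 mL
Drug remaining = 21.25168 mL × 10781.61 ng/mL = 229127.3 ng = 229.1273 mcg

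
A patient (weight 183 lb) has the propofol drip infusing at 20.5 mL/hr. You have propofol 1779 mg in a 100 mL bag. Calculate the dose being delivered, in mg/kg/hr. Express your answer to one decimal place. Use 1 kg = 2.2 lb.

Weight = 183 lb ÷ 2.2 lb/kg = 83.18182 kg
Concentration = 1779 mg ÷ 100 mL = 17.79 mg/mL
Drug rate = 20.5 mL/hr × 17.79 mg/mL = 364.695 mg/hr
364.695 mg/hr ÷ 83.18182 kg = 4.384311 mg/kg/hr

4.4 mg/kg/hr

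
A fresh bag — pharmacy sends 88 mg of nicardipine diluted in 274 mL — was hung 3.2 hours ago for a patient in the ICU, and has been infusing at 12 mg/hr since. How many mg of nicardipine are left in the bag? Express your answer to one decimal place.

Concentration = 88 mg ÷ 274 mL = 0.3211679 mg/mL
Rate = 12 mg/hr ÷ 0.3211679 mg/mL = 37.36364 mL/hr
Volume infused = 37.36364 mL/hr × 3.2 hr = 119.5636 mL
Volume remaining = 274 − 119.5636 = 154.4364 mL
Drug remaining = 154.4364 mL × 0.3211679 mg/mL = 49.6 mg

49.6 mg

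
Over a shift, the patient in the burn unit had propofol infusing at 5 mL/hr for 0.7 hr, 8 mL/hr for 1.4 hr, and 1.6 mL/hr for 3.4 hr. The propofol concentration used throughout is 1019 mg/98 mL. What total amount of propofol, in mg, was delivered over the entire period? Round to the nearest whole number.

Concentration = 1019 mg ÷ 98 mL = 10.39796 mg/mL
Stage 1: 5 mL/hr × 0.7 hr = 3.5 mL → 3.5 mL × 10.39796 mg/mL = 36.39286 mg
Stage 2: 8 mL/hr × 1.4 hr = 11.2 mL → 11.2 mL × 10.39796 mg/mL = 116.4571 mg
Stage 3: 1.6 mL/hr × 3.4 hr = 5.44 mL → 5.44 mL × 10.39796 mg/mL = 56.5649 mg
Total = 36.39286 + 116.4571 + 56.5649 = 209.4149 mg

209 mg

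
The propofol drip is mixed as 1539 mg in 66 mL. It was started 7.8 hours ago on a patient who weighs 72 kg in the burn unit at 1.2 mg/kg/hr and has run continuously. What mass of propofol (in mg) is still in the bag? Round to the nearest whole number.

Dose = 1.2 mg/kg/hr × 72 kg = 86.4 mg/hr
Concentration = 1539 mg ÷ 66 mL = 23.31818 mg/mL
Rate = 86.4 mg/hr ÷ 23.31818 mg/mL = 3.705263 mL/hr
Volume infused = 3.705263 mL/hr × 7.8 hr = 28.90105 mL
Volume remaining = 66 − 28.90105 = 37.09895 mL
Drug remaining = 37.09895 mL × 23.31818 mg/mL = 865.08 mg

865 mg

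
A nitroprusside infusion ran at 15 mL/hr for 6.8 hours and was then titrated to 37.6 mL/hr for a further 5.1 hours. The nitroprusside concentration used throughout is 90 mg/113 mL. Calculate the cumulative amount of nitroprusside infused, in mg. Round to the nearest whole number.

234 mg

Concentration = 90 mg ÷ 113 mL = 0.7964602 mg/mL
Stage 1: 15 mL/hr × 6.8 hr = 102 mL → 102 mL × 0.7964602 mg/mL = 81.23894 mg
Stage 2: 37.6 mL/hr × 5.1 hr = 191.76 mL → 191.76 mL × 0.7964602 mg/mL = 152.7292 mg
Total = 81.23894 + 152.7292 = 233.9681 mg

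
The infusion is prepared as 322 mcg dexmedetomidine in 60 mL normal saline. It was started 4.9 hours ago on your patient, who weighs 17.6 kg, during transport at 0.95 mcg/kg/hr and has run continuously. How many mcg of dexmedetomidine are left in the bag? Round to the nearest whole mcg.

Dose = 0.95 mcg/kg/hr × 17.6 kg = 16.72 mcg/hr
Concentration = 322 mcg ÷ 60 mL = 5.366667 mcg/mL
Rate = 16.72 mcg/hr ÷ 5.366667 mcg/mL = 3.115528 mL/hr
Volume infused = 3.115528 mL/hr × 4.9 hr = 15.26609 mL
Volume remaining = 60 − 15.26609 = 44.73391 mL
Drug remaining = 44.73391 mL × 5.366667 mcg/mL = 240.072 mcg

240 mcg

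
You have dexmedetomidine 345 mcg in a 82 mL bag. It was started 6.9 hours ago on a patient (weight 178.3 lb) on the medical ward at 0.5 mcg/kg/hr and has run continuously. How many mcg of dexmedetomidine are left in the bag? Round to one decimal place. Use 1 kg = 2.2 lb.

65.4 mcg

Weight = 178.3 lb ÷ 2.2 lb/kg = 81.04545 kg
Dose = 0.5 mcg/kg/hr × 81.04545 kg = 40.52273 mcg/hr
Concentration = 345 mcg ÷ 82 mL = 4.207317 mcg/mL
Rate = 40.52273 mcg/hr ÷ 4.207317 mcg/mL = 9.631489 mL/hr
Volume infused = 9.631489 mL/hr × 6.9 hr = 66.45727 mL
Volume remaining = 82 − 66.45727 = 15.54273 mL
Drug remaining = 15.54273 mL × 4.207317 mcg/mL = 65.39318 mcg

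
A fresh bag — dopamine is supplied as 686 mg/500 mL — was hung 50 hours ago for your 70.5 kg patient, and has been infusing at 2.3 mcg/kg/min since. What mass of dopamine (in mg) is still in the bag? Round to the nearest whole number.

200 mg

Dose = 2.3 mcg/kg/min × 70.5 kg = 162.15 mcg/min
162.15 mcg/min × 60 min/hr = 9729 mcg/hr
Concentration = 686 mg ÷ 500 mL = 1.372 mg/mL = 1372 mcg/mL
Rate = 9729 mcg/hr ÷ 1372 mcg/mL = 7.091108 mL/hr
Volume infused = 7.091108 mL/hr × 50 hr = 354.5554 mL
Volume remaining = 500 − 354.5554 = 145.4446 mL
Drug remaining = 145.4446 mL × 1372 mcg/mL = 199550 mcg = 199.55 mg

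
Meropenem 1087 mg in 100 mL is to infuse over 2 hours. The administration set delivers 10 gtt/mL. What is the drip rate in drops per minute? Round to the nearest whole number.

8 gtt/min

100 mL ÷ (2 hr × 60 = 120 min) = 0.8333333 mL/min
0.8333333 mL/min × 10 gtt/mL = 8.333333 gtt/min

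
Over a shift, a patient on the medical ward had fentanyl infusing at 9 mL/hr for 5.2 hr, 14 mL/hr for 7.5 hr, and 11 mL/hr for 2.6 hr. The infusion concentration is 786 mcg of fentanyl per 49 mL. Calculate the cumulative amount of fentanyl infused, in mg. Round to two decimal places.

Concentration = 786 mcg ÷ 49 mL = 16.04082 mcg/mL
Stage 1: 9 mL/hr × 5.2 hr = 46.8 mL → 46.8 mL × 16.04082 mcg/mL = 750.7102 mcg
Stage 2: 14 mL/hr × 7.5 hr = 105 mL → 105 mL × 16.04082 mcg/mL = 1684.286 mcg
Stage 3: 11 mL/hr × 2.6 hr = 28.6 mL → 28.6 mL × 16.04082 mcg/mL = 458.7673 mcg
Total = 750.7102 + 1684.286 + 458.7673 = 2893.763 mcg = 2.893763 mg

2.89 mg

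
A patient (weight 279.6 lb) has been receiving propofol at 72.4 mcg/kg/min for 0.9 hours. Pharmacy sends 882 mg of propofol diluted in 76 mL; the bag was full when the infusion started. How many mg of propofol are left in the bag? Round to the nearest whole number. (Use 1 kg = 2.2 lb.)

385 mg

Weight = 279.6 lb ÷ 2.2 lb/kg = 127.0909 kg
Dose = 72.4 mcg/kg/min × 127.0909 kg = 9201.382 mcg/min
9201.382 mcg/min × 60 min/hr = 552082.9 mcg/hr
Concentration = 882 mg ÷ 76 mL = 11.60526 mg/mL = 11605.26 mcg/mL
Rate = 552082.9 mcg/hr ÷ 11605.26 mcg/mL = 47.57177 mL/hr
Volume infused = 47.57177 mL/hr × 0.9 hr = 42.81459 mL
Volume remaining = 76 − 42.81459 = 33.18541 mL
Drug remaining = 33.18541 mL × 11605.26 mcg/mL = 385125.4 mcg = 385.1254 mg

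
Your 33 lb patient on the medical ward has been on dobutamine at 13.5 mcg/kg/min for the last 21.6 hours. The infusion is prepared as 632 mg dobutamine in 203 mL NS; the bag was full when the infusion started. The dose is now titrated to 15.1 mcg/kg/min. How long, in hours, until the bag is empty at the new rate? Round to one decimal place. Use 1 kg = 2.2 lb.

27.2 hours

Initial rate:
Weight = 33 lb ÷ 2.2 lb/kg = 15 kg
Dose = 13.5 mcg/kg/min × 15 kg = 202.5 mcg/min
202.5 mcg/min × 60 min/hr = 12150 mcg/hr
Concentration = 632 mg ÷ 203 mL = 3.1133 mg/mL = 3113.3 mcg/mL
Rate = 12150 mcg/hr ÷ 3113.3 mcg/mL = 3.902611 mL/hr
Volume infused so far = 3.902611 mL/hr × 21.6 hr = 84.29639 mL
Volume remaining = 203 − 84.29639 = 118.7036 mL
New rate:
Dose = 15.1 mcg/kg/min × 15 kg = 226.5 mcg/min
226.5 mcg/min × 60 min/hr = 13590 mcg/hr
Rate = 13590 mcg/hr ÷ 3113.3 mcg/mL = 4.365142 mL/hr
Time remaining = 118.7036 mL ÷ 4.365142 mL/hr = 27.19352 hr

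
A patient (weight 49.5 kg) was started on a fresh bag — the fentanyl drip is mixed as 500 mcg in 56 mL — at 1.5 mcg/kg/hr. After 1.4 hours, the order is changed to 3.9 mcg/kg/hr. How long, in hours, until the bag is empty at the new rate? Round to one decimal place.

Initial rate:
Dose = 1.5 mcg/kg/hr × 49.5 kg = 74.25 mcg/hr
Concentration = 500 mcg ÷ 56 mL = 8.928571 mcg/mL
Rate = 74.25 mcg/hr ÷ 8.928571 mcg/mL = 8.316 mL/hr
Volume infused so far = 8.316 mL/hr × 1.4 hr = 11.6424 mL
Volume remaining = 56 − 11.6424 = 44.3576 mL
New rate:
Dose = 3.9 mcg/kg/hr × 49.5 kg = 193.05 mcg/hr
Rate = 193.05 mcg/hr ÷ 8.928571 mcg/mL = 21.6216 mL/hr
Time remaining = 44.3576 mL ÷ 21.6216 mL/hr = 2.051541 hr

2.1 hours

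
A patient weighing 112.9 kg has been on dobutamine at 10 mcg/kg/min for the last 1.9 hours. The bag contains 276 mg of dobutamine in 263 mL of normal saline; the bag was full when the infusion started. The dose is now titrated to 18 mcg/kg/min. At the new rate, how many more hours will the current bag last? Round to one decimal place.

1.2 hours

Initial rate:
Dose = 10 mcg/kg/min × 112.9 kg = 1129 mcg/min
1129 mcg/min × 60 min/hr = 67740 mcg/hr
Concentration = 276 mg ÷ 263 mL = 1.04943 mg/mL = 1049.43 mcg/mL
Rate = 67740 mcg/hr ÷ 1049.43 mcg/mL = 64.54935 mL/hr
Volume infused so far = 64.54935 mL/hr × 1.9 hr = 122.6438 mL
Volume remaining = 263 − 122.6438 = 140.3562 mL
New rate:
Dose = 18 mcg/kg/min × 112.9 kg = 2032.2 mcg/min
2032.2 mcg/min × 60 min/hr = 121932 mcg/hr
Rate = 121932 mcg/hr ÷ 1049.43 mcg/mL = 116.1888 mL/hr
Time remaining = 140.3562 mL ÷ 116.1888 mL/hr = 1.208001 hr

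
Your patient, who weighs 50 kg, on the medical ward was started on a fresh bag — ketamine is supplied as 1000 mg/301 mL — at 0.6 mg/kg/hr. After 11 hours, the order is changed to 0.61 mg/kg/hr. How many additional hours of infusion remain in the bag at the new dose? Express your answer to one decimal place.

Initial rate:
Dose = 0.6 mg/kg/hr × 50 kg = 30 mg/hr
Concentration = 1000 mg ÷ 301 mL = 3.322259 mg/mL
Rate = 30 mg/hr ÷ 3.322259 mg/mL = 9.03 mL/hr
Volume infused so far = 9.03 mL/hr × 11 hr = 99.33 mL
Volume remaining = 301 − 99.33 = 201.67 mL
New rate:
Dose = 0.61 mg/kg/hr × 50 kg = 30.5 mg/hr
Rate = 30.5 mg/hr ÷ 3.322259 mg/mL = 9.1805 mL/hr
Time remaining = 201.67 mL ÷ 9.1805 mL/hr = 21.96721 hr

22.0 hours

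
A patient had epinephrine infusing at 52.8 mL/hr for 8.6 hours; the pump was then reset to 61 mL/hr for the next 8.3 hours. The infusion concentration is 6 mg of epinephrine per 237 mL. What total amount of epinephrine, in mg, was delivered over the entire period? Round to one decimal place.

24.3 mg

Concentration = 6 mg ÷ 237 mL = 0.02531646 mg/mL
Stage 1: 52.8 mL/hr × 8.6 hr = 454.08 mL → 454.08 mL × 0.02531646 mg/mL = 11.4957 mg
Stage 2: 61 mL/hr × 8.3 hr = 506.3 mL → 506.3 mL × 0.02531646 mg/mL = 12.81772 mg
Total = 11.4957 + 12.81772 = 24.31342 mg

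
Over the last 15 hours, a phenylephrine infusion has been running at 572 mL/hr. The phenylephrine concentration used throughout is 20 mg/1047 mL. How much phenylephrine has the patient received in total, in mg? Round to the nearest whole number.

Concentration = 20 mg ÷ 1047 mL = 0.0191022 mg/mL = 19.1022 mcg/mL
Drug rate = 572 mL/hr × 19.1022 mcg/mL = 10926.46 mcg/hr
Total = 10926.46 mcg/hr × 15 hr = 163896.8 mcg = 163.8968 mg

164 mg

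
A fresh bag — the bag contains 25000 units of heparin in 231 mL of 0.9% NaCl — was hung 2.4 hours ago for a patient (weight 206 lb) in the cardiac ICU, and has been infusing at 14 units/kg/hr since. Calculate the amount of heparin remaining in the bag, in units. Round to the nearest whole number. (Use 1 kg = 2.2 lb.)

Weight = 206 lb ÷ 2.2 lb/kg = 93.63636 kg
Dose = 14 units/kg/hr × 93.63636 kg = 1310.909 units/hr
Concentration = 25000 units ÷ 231 mL = 108.2251 units/mL
Rate = 1310.909 units/hr ÷ 108.2251 units/mL = 12.1128 mL/hr
Volume infused = 12.1128 mL/hr × 2.4 hr = 29.07072 mL
Volume remaining = 231 − 29.07072 = 201.9293 mL
Drug remaining = 201.9293 mL × 108.2251 units/mL = 21853.82 units

21854 units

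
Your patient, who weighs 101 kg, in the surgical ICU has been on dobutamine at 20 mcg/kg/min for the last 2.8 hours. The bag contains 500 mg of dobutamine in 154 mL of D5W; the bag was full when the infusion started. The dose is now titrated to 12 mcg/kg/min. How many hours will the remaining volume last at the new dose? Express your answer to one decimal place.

2.2 hours

Initial rate:
Dose = 20 mcg/kg/min × 101 kg = 2020 mcg/min
2020 mcg/min × 60 min/hr = 121200 mcg/hr
Concentration = 500 mg ÷ 154 mL = 3.246753 mg/mL = 3246.753 mcg/mL
Rate = 121200 mcg/hr ÷ 3246.753 mcg/mL = 37.3296 mL/hr
Volume infused so far = 37.3296 mL/hr × 2.8 hr = 104.5229 mL
Volume remaining = 154 − 104.5229 = 49.47712 mL
New rate:
Dose = 12 mcg/kg/min × 101 kg = 1212 mcg/min
1212 mcg/min × 60 min/hr = 72720 mcg/hr
Rate = 72720 mcg/hr ÷ 3246.753 mcg/mL = 22.39776 mL/hr
Time remaining = 49.47712 mL ÷ 22.39776 mL/hr = 2.209021 hr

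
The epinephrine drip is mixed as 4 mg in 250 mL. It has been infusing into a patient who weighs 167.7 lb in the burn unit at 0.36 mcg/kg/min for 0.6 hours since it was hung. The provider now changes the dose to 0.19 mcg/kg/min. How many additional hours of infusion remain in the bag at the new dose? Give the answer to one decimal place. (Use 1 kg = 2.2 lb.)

3.5 hours

Initial rate:
Weight = 167.7 lb ÷ 2.2 lb/kg = 76.22727 kg
Dose = 0.36 mcg/kg/min × 76.22727 kg = 27.44182 mcg/min
27.44182 mcg/min × 60 min/hr = 1646.509 mcg/hr
Concentration = 4 mg ÷ 250 mL = 0.016 mg/mL = 16 mcg/mL
Rate = 1646.509 mcg/hr ÷ 16 mcg/mL = 102.9068 mL/hr
Volume infused so far = 102.9068 mL/hr × 0.6 hr = 61.74409 mL
Volume remaining = 250 − 61.74409 = 188.2559 mL
New rate:
Dose = 0.19 mcg/kg/min × 76.22727 kg = 14.48318 mcg/min
14.48318 mcg/min × 60 min/hr = 868.9909 mcg/hr
Rate = 868.9909 mcg/hr ÷ 16 mcg/mL = 54.31193 mL/hr
Time remaining = 188.2559 mL ÷ 54.31193 mL/hr = 3.466198 hr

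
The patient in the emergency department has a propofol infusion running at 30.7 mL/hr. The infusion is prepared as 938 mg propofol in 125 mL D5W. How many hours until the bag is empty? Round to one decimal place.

Duration = 125 mL ÷ 30.7 mL/hr = 4.071661 hr

4.1 hours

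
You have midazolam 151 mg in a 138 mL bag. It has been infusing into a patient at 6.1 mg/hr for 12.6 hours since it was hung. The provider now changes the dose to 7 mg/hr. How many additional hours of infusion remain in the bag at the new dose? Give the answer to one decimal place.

10.6 hours

Initial rate:
Concentration = 151 mg ÷ 138 mL = 1.094203 mg/mL
Rate = 6.1 mg/hr ÷ 1.094203 mg/mL = 5.574834 mL/hr
Volume infused so far = 5.574834 mL/hr × 12.6 hr = 70.24291 mL
Volume remaining = 138 − 70.24291 = 67.75709 mL
New rate:
Rate = 7 mg/hr ÷ 1.094203 mg/mL = 6.397351 mL/hr
Time remaining = 67.75709 mL ÷ 6.397351 mL/hr = 10.59143 hr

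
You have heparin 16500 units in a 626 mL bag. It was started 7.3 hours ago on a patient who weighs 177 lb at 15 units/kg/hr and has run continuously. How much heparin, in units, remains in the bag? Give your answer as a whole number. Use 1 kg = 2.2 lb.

Weight = 177 lb ÷ 2.2 lb/kg = 80.45455 kg
Dose = 15 units/kg/hr × 80.45455 kg = 1206.818 units/hr
Concentration = 16500 units ÷ 626 mL = 26.35783 units/mL
Rate = 1206.818 units/hr ÷ 26.35783 units/mL = 45.78595 mL/hr
Volume infused = 45.78595 mL/hr × 7.3 hr = 334.2374 mL
Volume remaining = 626 − 334.2374 = 291.7626 mL
Drug remaining = 291.7626 mL × 26.35783 units/mL = 7690.227 units

7690 units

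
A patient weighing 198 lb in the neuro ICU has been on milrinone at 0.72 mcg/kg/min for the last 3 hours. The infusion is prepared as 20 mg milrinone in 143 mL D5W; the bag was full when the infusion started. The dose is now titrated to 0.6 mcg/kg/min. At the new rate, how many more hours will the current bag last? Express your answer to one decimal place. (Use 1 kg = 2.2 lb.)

Initial rate:
Weight = 198 lb ÷ 2.2 lb/kg = 90 kg
Dose = 0.72 mcg/kg/min × 90 kg = 64.8 mcg/min
64.8 mcg/min × 60 min/hr = 3888 mcg/hr
Concentration = 20 mg ÷ 143 mL = 0.1398601 mg/mL = 139.8601 mcg/mL
Rate = 3888 mcg/hr ÷ 139.8601 mcg/mL = 27.7992 mL/hr
Volume infused so far = 27.7992 mL/hr × 3 hr = 83.3976 mL
Volume remaining = 143 − 83.3976 = 59.6024 mL
New rate:
Dose = 0.6 mcg/kg/min × 90 kg = 54 mcg/min
54 mcg/min × 60 min/hr = 3240 mcg/hr
Rate = 3240 mcg/hr ÷ 139.8601 mcg/mL = 23.166 mL/hr
Time remaining = 59.6024 mL ÷ 23.166 mL/hr = 2.57284 hr

2.6 hours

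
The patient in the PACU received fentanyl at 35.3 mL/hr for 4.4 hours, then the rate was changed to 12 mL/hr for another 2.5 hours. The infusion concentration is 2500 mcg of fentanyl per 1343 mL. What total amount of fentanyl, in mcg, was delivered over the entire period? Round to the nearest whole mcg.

Concentration = 2500 mcg ÷ 1343 mL = 1.861504 mcg/mL
Stage 1: 35.3 mL/hr × 4.4 hr = 155.32 mL → 155.32 mL × 1.861504 mcg/mL = 289.1288 mcg
Stage 2: 12 mL/hr × 2.5 hr = 30 mL → 30 mL × 1.861504 mcg/mL = 55.84512 mcg
Total = 289.1288 + 55.84512 = 344.9739 mcg

345 mcg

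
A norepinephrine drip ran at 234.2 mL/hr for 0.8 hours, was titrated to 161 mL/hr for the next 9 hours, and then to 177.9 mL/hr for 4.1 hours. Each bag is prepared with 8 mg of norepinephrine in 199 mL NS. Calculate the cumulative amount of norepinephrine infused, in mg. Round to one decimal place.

95.1 mg

Concentration = 8 mg ÷ 199 mL = 0.04020101 mg/mL
Stage 1: 234.2 mL/hr × 0.8 hr = 187.36 mL → 187.36 mL × 0.04020101 mg/mL = 7.53206 mg
Stage 2: 161 mL/hr × 9 hr = 1449 mL → 1449 mL × 0.04020101 mg/mL = 58.25126 mg
Stage 3: 177.9 mL/hr × 4.1 hr = 729.39 mL → 729.39 mL × 0.04020101 mg/mL = 29.32221 mg
Total = 7.53206 + 58.25126 + 29.32221 = 95.10553 mg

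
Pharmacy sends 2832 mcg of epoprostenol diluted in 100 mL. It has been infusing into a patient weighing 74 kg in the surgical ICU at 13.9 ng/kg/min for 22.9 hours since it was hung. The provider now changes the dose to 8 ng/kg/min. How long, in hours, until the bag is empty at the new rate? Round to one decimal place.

Initial rate:
Dose = 13.9 ng/kg/min × 74 kg = 1028.6 ng/min
1028.6 ng/min × 60 min/hr = 61716 ng/hr
Concentration = 2832 mcg ÷ 100 mL = 28.32 mcg/mL = 28320 ng/mL
Rate = 61716 ng/hr ÷ 28320 ng/mL = 2.179237 mL/hr
Volume infused so far = 2.179237 mL/hr × 22.9 hr = 49.90453 mL
Volume remaining = 100 − 49.90453 = 50.09547 mL
New rate:
Dose = 8 ng/kg/min × 74 kg = 592 ng/min
592 ng/min × 60 min/hr = 35520 ng/hr
Rate = 35520 ng/hr ÷ 28320 ng/mL = 1.254237 mL/hr
Time remaining = 50.09547 mL ÷ 1.254237 mL/hr = 39.94098 hr

39.9 hours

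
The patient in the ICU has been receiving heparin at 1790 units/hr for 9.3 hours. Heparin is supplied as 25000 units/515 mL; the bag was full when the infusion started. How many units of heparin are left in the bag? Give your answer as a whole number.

Concentration = 25000 units ÷ 515 mL = 48.54369 units/mL
Rate = 1790 units/hr ÷ 48.54369 units/mL = 36.874 mL/hr
Volume infused = 36.874 mL/hr × 9.3 hr = 342.9282 mL
Volume remaining = 515 − 342.9282 = 172.0718 mL
Drug remaining = 172.0718 mL × 48.54369 units/mL = 8353 units

8353 units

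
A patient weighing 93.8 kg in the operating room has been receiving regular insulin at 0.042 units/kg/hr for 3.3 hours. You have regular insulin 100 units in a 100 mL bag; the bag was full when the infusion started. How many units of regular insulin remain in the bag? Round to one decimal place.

87.0 units

Dose = 0.042 units/kg/hr × 93.8 kg = 3.9396 units/hr
Concentration = 100 units ÷ 100 mL = 1 units/mL
Rate = 3.9396 units/hr ÷ 1 units/mL = 3.9396 mL/hr
Volume infused = 3.9396 mL/hr × 3.3 hr = 13.00068 mL
Volume remaining = 100 − 13.00068 = 86.99932 mL
Drug remaining = 86.99932 mL × 1 units/mL = 86.99932 units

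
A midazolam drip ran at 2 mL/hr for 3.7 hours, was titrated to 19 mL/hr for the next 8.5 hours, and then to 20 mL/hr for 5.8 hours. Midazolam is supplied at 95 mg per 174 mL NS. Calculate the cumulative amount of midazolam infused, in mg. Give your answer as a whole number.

Concentration = 95 mg ÷ 174 mL = 0.545977 mg/mL
Stage 1: 2 mL/hr × 3.7 hr = 7.4 mL → 7.4 mL × 0.545977 mg/mL = 4.04023 mg
Stage 2: 19 mL/hr × 8.5 hr = 161.5 mL → 161.5 mL × 0.545977 mg/mL = 88.17529 mg
Stage 3: 20 mL/hr × 5.8 hr = 116 mL → 116 mL × 0.545977 mg/mL = 63.33333 mg
Total = 4.04023 + 88.17529 + 63.33333 = 155.5489 mg

156 mg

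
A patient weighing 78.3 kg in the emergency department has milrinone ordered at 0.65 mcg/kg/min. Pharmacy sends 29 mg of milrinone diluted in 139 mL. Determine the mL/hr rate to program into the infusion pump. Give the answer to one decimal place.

14.6 mL/hr

Dose = 0.65 mcg/kg/min × 78.3 kg = 50.895 mcg/min
50.895 mcg/min × 60 min/hr = 3053.7 mcg/hr
Concentration = 29 mg ÷ 139 mL = 0.2086331 mg/mL = 208.6331 mcg/mL
Rate = 3053.7 mcg/hr ÷ 208.6331 mcg/mL = 14.6367 mL/hr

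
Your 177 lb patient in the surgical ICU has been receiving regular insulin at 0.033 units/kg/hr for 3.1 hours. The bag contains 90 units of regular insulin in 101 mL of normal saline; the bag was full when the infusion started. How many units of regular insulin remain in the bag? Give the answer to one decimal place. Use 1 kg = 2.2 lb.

Weight = 177 lb ÷ 2.2 lb/kg = 80.45455 kg
Dose = 0.033 units/kg/hr × 80.45455 kg = 2.655 units/hr
Concentration = 90 units ÷ 101 mL = 0.8910891 units/mL
Rate = 2.655 units/hr ÷ 0.8910891 units/mL = 2.9795 mL/hr
Volume infused = 2.9795 mL/hr × 3.1 hr = 9.23645 mL
Volume remaining = 101 − 9.23645 = 91.76355 mL
Drug remaining = 91.76355 mL × 0.8910891 units/mL = 81.7695 units

81.8 units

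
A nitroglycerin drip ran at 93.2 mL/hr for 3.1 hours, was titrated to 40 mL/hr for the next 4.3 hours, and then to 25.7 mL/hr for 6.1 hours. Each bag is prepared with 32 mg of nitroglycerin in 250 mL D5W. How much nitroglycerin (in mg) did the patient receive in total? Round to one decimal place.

Concentration = 32 mg ÷ 250 mL = 0.128 mg/mL
Stage 1: 93.2 mL/hr × 3.1 hr = 288.92 mL → 288.92 mL × 0.128 mg/mL = 36.98176 mg
Stage 2: 40 mL/hr × 4.3 hr = 172 mL → 172 mL × 0.128 mg/mL = 22.016 mg
Stage 3: 25.7 mL/hr × 6.1 hr = 156.77 mL → 156.77 mL × 0.128 mg/mL = 20.06656 mg
Total = 36.98176 + 22.016 + 20.06656 = 79.06432 mg

79.1 mg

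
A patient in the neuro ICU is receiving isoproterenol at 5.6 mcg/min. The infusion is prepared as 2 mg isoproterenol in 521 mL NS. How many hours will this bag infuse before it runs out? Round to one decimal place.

6.0 hours

5.6 mcg/min × 60 min/hr = 336 mcg/hr
Concentration = 2 mg ÷ 521 mL = 0.003838772 mg/mL = 3.838772 mcg/mL
Rate = 336 mcg/hr ÷ 3.838772 mcg/mL = 87.528 mL/hr
Duration = 521 mL ÷ 87.528 mL/hr = 5.952381 hr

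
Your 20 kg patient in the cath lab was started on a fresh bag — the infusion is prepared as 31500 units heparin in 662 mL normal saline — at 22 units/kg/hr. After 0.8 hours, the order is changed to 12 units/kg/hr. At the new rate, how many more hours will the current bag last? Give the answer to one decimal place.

129.8 hours

Initial rate:
Dose = 22 units/kg/hr × 20 kg = 440 units/hr
Concentration = 31500 units ÷ 662 mL = 47.58308 units/mL
Rate = 440 units/hr ÷ 47.58308 units/mL = 9.246984 mL/hr
Volume infused so far = 9.246984 mL/hr × 0.8 hr = 7.397587 mL
Volume remaining = 662 − 7.397587 = 654.6024 mL
New rate:
Dose = 12 units/kg/hr × 20 kg = 240 units/hr
Rate = 240 units/hr ÷ 47.58308 units/mL = 5.04381 mL/hr
Time remaining = 654.6024 mL ÷ 5.04381 mL/hr = 129.7833 hr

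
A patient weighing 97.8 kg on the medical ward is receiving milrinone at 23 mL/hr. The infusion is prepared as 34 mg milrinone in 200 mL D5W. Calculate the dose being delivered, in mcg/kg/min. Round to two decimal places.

Concentration = 34 mg ÷ 200 mL = 0.17 mg/mL = 170 mcg/mL
Drug rate = 23 mL/hr × 170 mcg/mL = 3910 mcg/hr
3910 mcg/hr ÷ 60 min/hr = 65.16667 mcg/min
65.16667 mcg/min ÷ 97.8 kg = 0.6663258 mcg/kg/min

0.67 mcg/kg/min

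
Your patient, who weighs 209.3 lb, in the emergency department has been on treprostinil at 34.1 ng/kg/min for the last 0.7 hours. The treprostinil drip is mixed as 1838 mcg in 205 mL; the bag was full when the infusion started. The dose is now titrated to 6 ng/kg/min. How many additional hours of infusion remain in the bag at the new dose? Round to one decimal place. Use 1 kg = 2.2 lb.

49.7 hours

Initial rate:
Weight = 209.3 lb ÷ 2.2 lb/kg = 95.13636 kg
Dose = 34.1 ng/kg/min × 95.13636 kg = 3244.15 ng/min
3244.15 ng/min × 60 min/hr = 194649 ng/hr
Concentration = 1838 mcg ÷ 205 mL = 8.965854 mcg/mL = 8965.854 ng/mL
Rate = 194649 ng/hr ÷ 8965.854 ng/mL = 21.71004 mL/hr
Volume infused so far = 21.71004 mL/hr × 0.7 hr = 15.19702 mL
Volume remaining = 205 − 15.19702 = 189.803 mL
New rate:
Dose = 6 ng/kg/min × 95.13636 kg = 570.8182 ng/min
570.8182 ng/min × 60 min/hr = 34249.09 ng/hr
Rate = 34249.09 ng/hr ÷ 8965.854 ng/mL = 3.819948 mL/hr
Time remaining = 189.803 mL ÷ 3.819948 mL/hr = 49.68732 hr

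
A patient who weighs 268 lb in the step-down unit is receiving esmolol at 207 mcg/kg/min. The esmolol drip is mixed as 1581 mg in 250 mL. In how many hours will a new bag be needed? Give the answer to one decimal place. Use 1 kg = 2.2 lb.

1.0 hours

Weight = 268 lb ÷ 2.2 lb/kg = 121.8182 kg
Dose = 207 mcg/kg/min × 121.8182 kg = 25216.36 mcg/min
25216.36 mcg/min × 60 min/hr = 1512982 mcg/hr
Concentration = 1581 mg ÷ 250 mL = 6.324 mg/mL = 6324 mcg/mL
Rate = 1512982 mcg/hr ÷ 6324 mcg/mL = 239.2444 mL/hr
Duration = 250 mL ÷ 239.2444 mL/hr = 1.044956 hr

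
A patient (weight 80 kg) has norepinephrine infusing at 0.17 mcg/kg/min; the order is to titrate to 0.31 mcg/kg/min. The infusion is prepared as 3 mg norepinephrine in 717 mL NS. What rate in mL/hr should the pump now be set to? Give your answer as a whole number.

356 mL/hr

Dose = 0.31 mcg/kg/min × 80 kg = 24.8 mcg/min
24.8 mcg/min × 60 min/hr = 1488 mcg/hr
Concentration = 3 mg ÷ 717 mL = 0.0041841 mg/mL = 4.1841 mcg/mL
Rate = 1488 mcg/hr ÷ 4.1841 mcg/mL = 355.632 mL/hr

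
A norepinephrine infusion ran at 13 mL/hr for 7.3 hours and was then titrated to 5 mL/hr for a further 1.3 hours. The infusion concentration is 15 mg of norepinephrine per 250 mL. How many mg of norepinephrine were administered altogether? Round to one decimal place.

6.1 mg

Concentration = 15 mg ÷ 250 mL = 0.06 mg/mL
Stage 1: 13 mL/hr × 7.3 hr = 94.9 mL → 94.9 mL × 0.06 mg/mL = 5.694 mg
Stage 2: 5 mL/hr × 1.3 hr = 6.5 mL → 6.5 mL × 0.06 mg/mL = 0.39 mg
Total = 5.694 + 0.39 = 6.084 mg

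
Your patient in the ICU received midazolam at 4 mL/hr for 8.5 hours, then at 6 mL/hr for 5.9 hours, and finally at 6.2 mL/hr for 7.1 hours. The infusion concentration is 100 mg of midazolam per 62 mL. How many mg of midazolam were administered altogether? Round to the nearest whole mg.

Concentration = 100 mg ÷ 62 mL = 1.612903 mg/mL
Stage 1: 4 mL/hr × 8.5 hr = 34 mL → 34 mL × 1.612903 mg/mL = 54.83871 mg
Stage 2: 6 mL/hr × 5.9 hr = 35.4 mL → 35.4 mL × 1.612903 mg/mL = 57.09677 mg
Stage 3: 6.2 mL/hr × 7.1 hr = 44.02 mL → 44.02 mL × 1.612903 mg/mL = 71 mg
Total = 54.83871 + 57.09677 + 71 = 182.9355 mg

183 mg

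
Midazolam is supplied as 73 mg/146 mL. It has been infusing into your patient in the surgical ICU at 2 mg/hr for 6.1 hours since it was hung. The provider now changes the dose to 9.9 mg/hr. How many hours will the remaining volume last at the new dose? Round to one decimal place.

6.1 hours

Initial rate:
Concentration = 73 mg ÷ 146 mL = 0.5 mg/mL
Rate = 2 mg/hr ÷ 0.5 mg/mL = 4 mL/hr
Volume infused so far = 4 mL/hr × 6.1 hr = 24.4 mL
Volume remaining = 146 − 24.4 = 121.6 mL
New rate:
Rate = 9.9 mg/hr ÷ 0.5 mg/mL = 19.8 mL/hr
Time remaining = 121.6 mL ÷ 19.8 mL/hr = 6.141414 hr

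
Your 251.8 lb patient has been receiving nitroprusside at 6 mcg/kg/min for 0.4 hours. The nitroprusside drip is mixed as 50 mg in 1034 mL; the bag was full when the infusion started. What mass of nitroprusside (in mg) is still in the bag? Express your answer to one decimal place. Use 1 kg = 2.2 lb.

33.5 mg

Weight = 251.8 lb ÷ 2.2 lb/kg = 114.4545 kg
Dose = 6 mcg/kg/min × 114.4545 kg = 686.7273 mcg/min
686.7273 mcg/min × 60 min/hr = 41203.64 mcg/hr
Concentration = 50 mg ÷ 1034 mL = 0.0483559 mg/mL = 48.3559 mcg/mL
Rate = 41203.64 mcg/hr ÷ 48.3559 mcg/mL = 852.0912 mL/hr
Volume infused = 852.0912 mL/hr × 0.4 hr = 340.8365 mL
Volume remaining = 1034 − 340.8365 = 693.1635 mL
Drug remaining = 693.1635 mL × 48.3559 mcg/mL = 33518.55 mcg = 33.51855 mg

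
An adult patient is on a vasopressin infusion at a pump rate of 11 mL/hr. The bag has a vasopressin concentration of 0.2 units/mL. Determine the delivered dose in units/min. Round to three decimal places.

Drug rate = 11 mL/hr × 0.2 units/mL = 2.2 units/hr
2.2 units/hr ÷ 60 min/hr = 0.03666667 units/min

0.037 units/min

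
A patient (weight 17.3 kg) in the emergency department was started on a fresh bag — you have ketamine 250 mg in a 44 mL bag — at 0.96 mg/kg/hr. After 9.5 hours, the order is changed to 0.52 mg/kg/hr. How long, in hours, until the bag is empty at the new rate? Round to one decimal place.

10.3 hours

Initial rate:
Dose = 0.96 mg/kg/hr × 17.3 kg = 16.608 mg/hr
Concentration = 250 mg ÷ 44 mL = 5.681818 mg/mL
Rate = 16.608 mg/hr ÷ 5.681818 mg/mL = 2.923008 mL/hr
Volume infused so far = 2.923008 mL/hr × 9.5 hr = 27.76858 mL
Volume remaining = 44 − 27.76858 = 16.23142 mL
New rate:
Dose = 0.52 mg/kg/hr × 17.3 kg = 8.996 mg/hr
Rate = 8.996 mg/hr ÷ 5.681818 mg/mL = 1.583296 mL/hr
Time remaining = 16.23142 mL ÷ 1.583296 mL/hr = 10.25167 hr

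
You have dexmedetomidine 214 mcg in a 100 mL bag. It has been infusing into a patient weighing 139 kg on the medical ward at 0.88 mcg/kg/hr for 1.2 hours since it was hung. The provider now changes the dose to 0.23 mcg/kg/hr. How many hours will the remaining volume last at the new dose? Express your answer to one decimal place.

2.1 hours

Initial rate:
Dose = 0.88 mcg/kg/hr × 139 kg = 122.32 mcg/hr
Concentration = 214 mcg ÷ 100 mL = 2.14 mcg/mL
Rate = 122.32 mcg/hr ÷ 2.14 mcg/mL = 57.15888 mL/hr
Volume infused so far = 57.15888 mL/hr × 1.2 hr = 68.59065 mL
Volume remaining = 100 − 68.59065 = 31.40935 mL
New rate:
Dose = 0.23 mcg/kg/hr × 139 kg = 31.97 mcg/hr
Rate = 31.97 mcg/hr ÷ 2.14 mcg/mL = 14.93925 mL/hr
Time remaining = 31.40935 mL ÷ 14.93925 mL/hr = 2.102471 hr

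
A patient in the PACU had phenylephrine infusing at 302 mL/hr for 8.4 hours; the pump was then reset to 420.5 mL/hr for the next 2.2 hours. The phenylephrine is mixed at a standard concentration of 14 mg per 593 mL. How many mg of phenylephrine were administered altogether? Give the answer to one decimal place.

Concentration = 14 mg ÷ 593 mL = 0.02360877 mg/mL
Stage 1: 302 mL/hr × 8.4 hr = 2536.8 mL → 2536.8 mL × 0.02360877 mg/mL = 59.89073 mg
Stage 2: 420.5 mL/hr × 2.2 hr = 925.1 mL → 925.1 mL × 0.02360877 mg/mL = 21.84047 mg
Total = 59.89073 + 21.84047 = 81.7312 mg

81.7 mg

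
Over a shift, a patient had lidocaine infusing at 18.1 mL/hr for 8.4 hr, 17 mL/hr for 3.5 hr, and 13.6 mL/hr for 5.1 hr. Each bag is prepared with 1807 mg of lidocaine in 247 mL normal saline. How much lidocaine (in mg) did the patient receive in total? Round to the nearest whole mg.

2055 mg

Concentration = 1807 mg ÷ 247 mL = 7.315789 mg/mL
Stage 1: 18.1 mL/hr × 8.4 hr = 152.04 mL → 152.04 mL × 7.315789 mg/mL = 1112.293 mg
Stage 2: 17 mL/hr × 3.5 hr = 59.5 mL → 59.5 mL × 7.315789 mg/mL = 435.2895 mg
Stage 3: 13.6 mL/hr × 5.1 hr = 69.36 mL → 69.36 mL × 7.315789 mg/mL = 507.4232 mg
Total = 1112.293 + 435.2895 + 507.4232 = 2055.005 mg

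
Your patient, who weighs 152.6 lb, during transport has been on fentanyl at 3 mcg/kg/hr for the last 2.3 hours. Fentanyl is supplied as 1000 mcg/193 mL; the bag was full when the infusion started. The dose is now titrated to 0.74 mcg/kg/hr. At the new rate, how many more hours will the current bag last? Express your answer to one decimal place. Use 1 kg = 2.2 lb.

Initial rate:
Weight = 152.6 lb ÷ 2.2 lb/kg = 69.36364 kg
Dose = 3 mcg/kg/hr × 69.36364 kg = 208.0909 mcg/hr
Concentration = 1000 mcg ÷ 193 mL = 5.181347 mcg/mL
Rate = 208.0909 mcg/hr ÷ 5.181347 mcg/mL = 40.16155 mL/hr
Volume infused so far = 40.16155 mL/hr × 2.3 hr = 92.37155 mL
Volume remaining = 193 − 92.37155 = 100.6284 mL
New rate:
Dose = 0.74 mcg/kg/hr × 69.36364 kg = 51.32909 mcg/hr
Rate = 51.32909 mcg/hr ÷ 5.181347 mcg/mL = 9.906515 mL/hr
Time remaining = 100.6284 mL ÷ 9.906515 mL/hr = 10.15781 hr

10.2 hours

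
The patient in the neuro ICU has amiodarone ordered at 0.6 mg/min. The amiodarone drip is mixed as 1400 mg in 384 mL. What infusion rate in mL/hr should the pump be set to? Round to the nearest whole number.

0.6 mg/min × 60 min/hr = 36 mg/hr
Concentration = 1400 mg ÷ 384 mL = 3.645833 mg/mL
Rate = 36 mg/hr ÷ 3.645833 mg/mL = 9.874286 mL/hr

10 mL/hr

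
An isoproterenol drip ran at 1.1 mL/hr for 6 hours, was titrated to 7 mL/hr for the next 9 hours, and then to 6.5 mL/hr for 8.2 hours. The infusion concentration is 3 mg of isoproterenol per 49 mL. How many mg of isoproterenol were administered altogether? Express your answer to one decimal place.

Concentration = 3 mg ÷ 49 mL = 0.06122449 mg/mL
Stage 1: 1.1 mL/hr × 6 hr = 6.6 mL → 6.6 mL × 0.06122449 mg/mL = 0.4040816 mg
Stage 2: 7 mL/hr × 9 hr = 63 mL → 63 mL × 0.06122449 mg/mL = 3.857143 mg
Stage 3: 6.5 mL/hr × 8.2 hr = 53.3 mL → 53.3 mL × 0.06122449 mg/mL = 3.263265 mg
Total = 0.4040816 + 3.857143 + 3.263265 = 7.52449 mg

7.5 mg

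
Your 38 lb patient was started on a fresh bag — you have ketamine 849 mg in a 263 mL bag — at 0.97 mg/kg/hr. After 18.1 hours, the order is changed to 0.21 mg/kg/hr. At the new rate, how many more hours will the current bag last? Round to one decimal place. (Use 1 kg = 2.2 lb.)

150.5 hours

Initial rate:
Weight = 38 lb ÷ 2.2 lb/kg = 17.27273 kg
Dose = 0.97 mg/kg/hr × 17.27273 kg = 16.75455 mg/hr
Concentration = 849 mg ÷ 263 mL = 3.228137 mg/mL
Rate = 16.75455 mg/hr ÷ 3.228137 mg/mL = 5.19016 mL/hr
Volume infused so far = 5.19016 mL/hr × 18.1 hr = 93.94189 mL
Volume remaining = 263 − 93.94189 = 169.0581 mL
New rate:
Dose = 0.21 mg/kg/hr × 17.27273 kg = 3.627273 mg/hr
Rate = 3.627273 mg/hr ÷ 3.228137 mg/mL = 1.123643 mL/hr
Time remaining = 169.0581 mL ÷ 1.123643 mL/hr = 150.4554 hr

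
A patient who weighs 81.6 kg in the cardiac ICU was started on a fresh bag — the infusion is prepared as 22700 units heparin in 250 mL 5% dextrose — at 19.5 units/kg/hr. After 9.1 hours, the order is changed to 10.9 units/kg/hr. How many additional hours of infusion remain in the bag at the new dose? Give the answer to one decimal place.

9.2 hours

Initial rate:
Dose = 19.5 units/kg/hr × 81.6 kg = 1591.2 units/hr
Concentration = 22700 units ÷ 250 mL = 90.8 units/mL
Rate = 1591.2 units/hr ÷ 90.8 units/mL = 17.52423 mL/hr
Volume infused so far = 17.52423 mL/hr × 9.1 hr = 159.4705 mL
Volume remaining = 250 − 159.4705 = 90.52952 mL
New rate:
Dose = 10.9 units/kg/hr × 81.6 kg = 889.44 units/hr
Rate = 889.44 units/hr ÷ 90.8 units/mL = 9.795595 mL/hr
Time remaining = 90.52952 mL ÷ 9.795595 mL/hr = 9.24186 hr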